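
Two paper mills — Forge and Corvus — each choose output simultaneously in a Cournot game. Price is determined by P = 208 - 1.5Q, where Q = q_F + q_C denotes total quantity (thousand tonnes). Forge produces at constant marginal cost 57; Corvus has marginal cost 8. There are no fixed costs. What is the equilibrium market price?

Forge's profit: π_F = (208 - 1.5Q)q_F - (57q_F). Setting ∂π_F/∂q_F = 0: 151 - 3q_F - (3/2)(q_C) = 0.
Corvus's profit: π_C = (208 - 1.5Q)q_C - (8q_C). Setting ∂π_C/∂q_C = 0: 200 - 3q_C - (3/2)(q_F) = 0.
Rearranging gives the reaction functions q_F = (151 - (3/2)q_C)/3 and q_C = (200 - (3/2)q_F)/3.
Solving the pair: q_F = 68/3, q_C = 166/3.
Total output Q = 78, so price P = 208 - (3/2)·78 = 91.

91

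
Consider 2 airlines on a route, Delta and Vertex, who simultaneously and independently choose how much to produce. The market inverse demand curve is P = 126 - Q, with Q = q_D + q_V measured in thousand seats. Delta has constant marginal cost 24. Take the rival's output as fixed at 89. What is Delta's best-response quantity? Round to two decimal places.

With the rival's output fixed at 89, Delta's profit is π_D = (126 - 89 - q_D)q_D - (24q_D) = (37 - q_D)q_D - (24q_D).
∂π_D/∂q_D = 13 - 2q_D = 0, so q_D = 13/2.

6.50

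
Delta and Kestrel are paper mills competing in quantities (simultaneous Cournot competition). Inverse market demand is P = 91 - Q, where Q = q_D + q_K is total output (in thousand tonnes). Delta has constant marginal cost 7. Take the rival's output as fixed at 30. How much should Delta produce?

27

With the rival's output fixed at 30, Delta's profit is π_D = (91 - 30 - q_D)q_D - (7q_D) = (61 - q_D)q_D - (7q_D).
∂π_D/∂q_D = 54 - 2q_D = 0, so q_D = 27.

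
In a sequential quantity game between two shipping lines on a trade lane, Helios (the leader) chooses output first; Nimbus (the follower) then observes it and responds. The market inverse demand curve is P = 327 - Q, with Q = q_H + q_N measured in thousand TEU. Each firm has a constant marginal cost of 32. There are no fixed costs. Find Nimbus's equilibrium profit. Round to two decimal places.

Solve by backward induction. Given q_H, the follower Nimbus maximises π_N = (327 - q_H - q_N)q_N - 32q_N.
Follower FOC: 295 - q_H - 2q_N = 0, so q_N(q_H) = (295 - q_H)/2.
Helios substitutes q_N(q_H) into its own profit: π_H = q_H(327 - q_H - (295 - q_H)/2) - 32q_H = (359/2 - (1/2)q_H)q_H - 32q_H.
Maximising: ∂π_H/∂q_H = 295/2 - q_H = 0, giving q_H = 295/2.
Then q_N = (295 - 295/2)/2 = 295/4.
Price P = 327 - 885/4 = 423/4.
Nimbus's profit: (423/4 - 32)·(295/4) = 5439.0625.

5439.06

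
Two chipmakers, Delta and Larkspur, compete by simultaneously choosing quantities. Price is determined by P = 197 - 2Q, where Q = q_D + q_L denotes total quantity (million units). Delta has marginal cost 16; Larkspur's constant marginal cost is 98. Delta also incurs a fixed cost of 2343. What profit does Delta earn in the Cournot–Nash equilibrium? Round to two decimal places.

Delta's profit: π_D = (197 - 2Q)q_D - (16q_D). Setting ∂π_D/∂q_D = 0: 181 - 4q_D - 2(q_L) = 0.
Larkspur's first-order condition: 99 - 4q_L - 2(q_D) = 0.
So q_D = (181 - 2q_L)/4 and q_L = (99 - 2q_D)/4.
Solving the pair: q_D = 263/6, q_L = 17/6.
Price P = 197 - 2·(140/3) = 311/3.
Delta's profit: (311/3 - 16)·(263/6) - 2343 = 1499.7222.

1499.72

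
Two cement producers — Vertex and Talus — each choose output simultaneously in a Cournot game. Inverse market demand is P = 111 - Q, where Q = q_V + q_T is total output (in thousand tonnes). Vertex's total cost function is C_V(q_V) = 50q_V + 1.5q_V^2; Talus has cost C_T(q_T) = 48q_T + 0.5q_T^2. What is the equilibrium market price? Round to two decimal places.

Vertex's profit: π_V = (111 - Q)q_V - (50q_V + (3/2)q_V²). Setting ∂π_V/∂q_V = 0: 61 - 5q_V - (q_T) = 0.
Talus's first-order condition: 63 - 3q_T - (q_V) = 0.
So q_V = (61 - q_T)/5 and q_T = (63 - q_V)/3.
Solving the pair: q_V = 60/7, q_T = 127/7.
Total output Q = 187/7, so price P = 111 - 187/7 = 590/7.

84.29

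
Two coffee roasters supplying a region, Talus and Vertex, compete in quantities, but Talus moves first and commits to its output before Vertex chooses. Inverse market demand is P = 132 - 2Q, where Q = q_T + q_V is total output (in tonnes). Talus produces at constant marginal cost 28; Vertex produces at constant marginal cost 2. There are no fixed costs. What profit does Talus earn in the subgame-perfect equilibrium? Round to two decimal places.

The follower Vertex best-responds to any q_T: π_V = (132 - 2Q)q_V - 2q_V.
Setting the follower's marginal profit to zero, 130 - 2q_T - 4q_V = 0, i.e. q_V = (130 - 2q_T)/4.
The leader anticipates this reaction. Substituting into P = 132 - 2Q gives P = 67 - q_T, so π_T = (67 - q_T)q_T - 28q_T.
The leader's first-order condition 39 - 2q_T = 0 yields q_T = 39/2.
Then q_V = (130 - 2·(39/2))/4 = 91/4.
Price P = 132 - 2·(169/4) = 95/2.
Talus's profit: (95/2 - 28)·(39/2) = 1521/4.

380.25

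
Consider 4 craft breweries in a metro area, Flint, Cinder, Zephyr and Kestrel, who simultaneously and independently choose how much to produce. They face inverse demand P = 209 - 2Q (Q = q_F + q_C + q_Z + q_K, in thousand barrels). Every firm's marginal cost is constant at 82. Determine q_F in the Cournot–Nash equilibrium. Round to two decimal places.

12.70

A representative firm's profit is π_i = q_i(209 - 2Q) - 82q_i.
Setting ∂π_i/∂q_i = 0 with rivals' quantities fixed: 127 - 4q_i - 2·Σ_{j≠i} q_j = 0.
With identical firms every q_j equals q_i, so Σ_{j≠i} q_j = 3q_i and 127 = 10q_i, giving q_i = 127/10.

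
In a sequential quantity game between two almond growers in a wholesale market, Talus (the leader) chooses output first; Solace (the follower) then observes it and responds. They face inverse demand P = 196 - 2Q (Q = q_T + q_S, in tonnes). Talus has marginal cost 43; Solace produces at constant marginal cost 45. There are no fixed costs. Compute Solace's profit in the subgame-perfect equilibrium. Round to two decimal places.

The follower Solace best-responds to any q_T: π_S = (196 - 2Q)q_S - 45q_S.
∂π_S/∂q_S = 151 - 2q_T - 4q_S = 0 gives the reaction function q_S = (151 - 2q_T)/4.
Talus substitutes q_S(q_T) into its own profit: π_T = q_T(196 - 2q_T - (151 - 2q_T)/2) - 43q_T = (241/2 - q_T)q_T - 43q_T.
Maximising: ∂π_T/∂q_T = 155/2 - 2q_T = 0, giving q_T = 155/4.
Then q_S = (151 - 2·(155/4))/4 = 147/8.
Price P = 196 - 2·(457/8) = 327/4.
Solace's profit: (327/4 - 45)·(147/8) = 675.2813.

675.28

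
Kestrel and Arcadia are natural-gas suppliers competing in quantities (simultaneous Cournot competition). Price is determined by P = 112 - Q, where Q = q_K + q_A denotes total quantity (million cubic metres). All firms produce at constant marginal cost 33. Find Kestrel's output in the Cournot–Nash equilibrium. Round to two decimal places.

26.33

Each firm earns π_i = (112 - Q)q_i - 33q_i.
First-order condition (treating rivals' output as given): 79 - 2q_i - q_j = 0.
With identical firms every q_j equals q_i, so q_j = q_i and 79 = 3q_i, giving q_i = 79/3.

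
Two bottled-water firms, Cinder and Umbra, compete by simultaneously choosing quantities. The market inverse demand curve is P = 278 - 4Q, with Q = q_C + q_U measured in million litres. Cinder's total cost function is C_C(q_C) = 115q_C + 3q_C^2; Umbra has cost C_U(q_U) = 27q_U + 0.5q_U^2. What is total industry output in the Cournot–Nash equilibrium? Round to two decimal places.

Cinder's profit: π_C = (278 - 4Q)q_C - (115q_C + 3q_C²). Setting ∂π_C/∂q_C = 0: 163 - 14q_C - 4(q_U) = 0.
Umbra's first-order condition: 251 - 9q_U - 4(q_C) = 0.
So q_C = (163 - 4q_U)/14 and q_U = (251 - 4q_C)/9.
Substituting one into the other gives q_C = 463/110 and q_U = 1431/55.
Total output Q = 463/110 + 1431/55 = 665/22.

30.23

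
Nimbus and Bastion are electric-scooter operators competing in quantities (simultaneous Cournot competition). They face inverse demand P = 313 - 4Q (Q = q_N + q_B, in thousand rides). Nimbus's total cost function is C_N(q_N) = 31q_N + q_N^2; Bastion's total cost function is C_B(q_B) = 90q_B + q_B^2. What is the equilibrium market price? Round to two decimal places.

168.71

Nimbus's profit: π_N = (313 - 4Q)q_N - (31q_N + q_N²). Setting ∂π_N/∂q_N = 0: 282 - 10q_N - 4(q_B) = 0.
Bastion's profit: π_B = (313 - 4Q)q_B - (90q_B + q_B²). Setting ∂π_B/∂q_B = 0: 223 - 10q_B - 4(q_N) = 0.
Rearranging gives the reaction functions q_N = (282 - 4q_B)/10 and q_B = (223 - 4q_N)/10.
Solving the pair: q_N = 482/21, q_B = 551/42.
Total output Q = 505/14, so price P = 313 - 4·(505/14) = 1181/7.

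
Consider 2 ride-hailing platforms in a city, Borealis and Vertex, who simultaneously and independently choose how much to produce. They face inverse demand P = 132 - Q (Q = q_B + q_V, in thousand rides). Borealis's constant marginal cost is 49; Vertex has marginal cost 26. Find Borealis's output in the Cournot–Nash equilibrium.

Borealis's profit: π_B = (132 - Q)q_B - (49q_B). Setting ∂π_B/∂q_B = 0: 83 - 2q_B - (q_V) = 0.
Vertex's first-order condition: 106 - 2q_V - (q_B) = 0.
Rearranging gives the reaction functions q_B = (83 - q_V)/2 and q_V = (106 - q_B)/2.
Solving the pair: q_B = 20, q_V = 43.

20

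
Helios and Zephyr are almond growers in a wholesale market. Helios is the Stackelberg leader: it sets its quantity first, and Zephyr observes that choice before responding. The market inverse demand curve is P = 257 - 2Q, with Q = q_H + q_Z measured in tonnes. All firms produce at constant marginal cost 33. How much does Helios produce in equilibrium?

56

Solve by backward induction. Given q_H, the follower Zephyr maximises π_Z = (257 - 2q_H - 2q_Z)q_Z - 33q_Z.
Follower FOC: 224 - 2q_H - 4q_Z = 0, so q_Z(q_H) = (224 - 2q_H)/4.
Helios substitutes q_Z(q_H) into its own profit: π_H = q_H(257 - 2q_H - (224 - 2q_H)/2) - 33q_H = (145 - q_H)q_H - 33q_H.
Leader FOC: 112 - 2q_H = 0, so q_H = 56.
Then q_Z = (224 - 2·56)/4 = 28.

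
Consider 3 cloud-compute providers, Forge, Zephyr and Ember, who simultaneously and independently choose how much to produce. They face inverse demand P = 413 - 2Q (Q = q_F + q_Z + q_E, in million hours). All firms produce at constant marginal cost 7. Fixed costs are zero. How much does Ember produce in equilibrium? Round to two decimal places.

A representative firm's profit is π_i = q_i(413 - 2Q) - 7q_i.
Setting ∂π_i/∂q_i = 0 with rivals' quantities fixed: 406 - 4q_i - 2·Σ_{j≠i} q_j = 0.
By symmetry each firm produces the same amount; substituting Σ_{j≠i} q_j = 2q_i yields q_i = 406/8 = 203/4.

50.75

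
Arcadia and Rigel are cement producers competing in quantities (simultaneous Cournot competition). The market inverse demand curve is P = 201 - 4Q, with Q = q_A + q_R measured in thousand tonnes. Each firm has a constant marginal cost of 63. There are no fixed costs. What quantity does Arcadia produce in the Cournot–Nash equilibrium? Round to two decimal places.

11.50

Each firm earns π_i = (201 - 4Q)q_i - 63q_i.
First-order condition (treating rivals' output as given): 138 - 8q_i - 4q_j = 0.
With identical firms every q_j equals q_i, so q_j = q_i and 138 = 12q_i, giving q_i = 23/2.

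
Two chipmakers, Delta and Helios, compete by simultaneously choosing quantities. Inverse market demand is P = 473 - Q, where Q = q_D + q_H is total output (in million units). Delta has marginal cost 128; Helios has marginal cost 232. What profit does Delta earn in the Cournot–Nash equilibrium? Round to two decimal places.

22400.11

Delta's profit: π_D = (473 - Q)q_D - (128q_D). Setting ∂π_D/∂q_D = 0: 345 - 2q_D - (q_H) = 0.
Helios's first-order condition: 241 - 2q_H - (q_D) = 0.
So q_D = (345 - q_H)/2 and q_H = (241 - q_D)/2.
Solving the pair: q_D = 449/3, q_H = 137/3.
Price P = 473 - 586/3 = 833/3.
Delta's profit: (833/3 - 128)·(449/3) = 22400.1111.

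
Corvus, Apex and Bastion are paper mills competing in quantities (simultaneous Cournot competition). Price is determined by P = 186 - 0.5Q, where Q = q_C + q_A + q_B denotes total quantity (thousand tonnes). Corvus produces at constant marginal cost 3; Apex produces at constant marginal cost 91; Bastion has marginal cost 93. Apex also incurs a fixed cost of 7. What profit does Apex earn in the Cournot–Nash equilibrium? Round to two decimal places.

Corvus's profit: π_C = (186 - 0.5Q)q_C - (3q_C). Setting ∂π_C/∂q_C = 0: 183 - q_C - (1/2)(q_A + q_B) = 0.
Apex's profit: π_A = (186 - 0.5Q)q_A - (91q_A). Setting ∂π_A/∂q_A = 0: 95 - q_A - (1/2)(q_C + q_B) = 0.
Bastion's profit: π_B = (186 - 0.5Q)q_B - (93q_B). Setting ∂π_B/∂q_B = 0: 93 - q_B - (1/2)(q_C + q_A) = 0.
Adding the 3 first-order conditions: 371 − 2Q = 0, so Q = 371/2.
Back-substituting: q_C = (183 − 371/4)/(1/2) = 361/2, q_A = (95 − 371/4)/(1/2) = 9/2, q_B = (93 − 371/4)/(1/2) = 1/2.
Price P = 186 - (1/2)·(371/2) = 373/4.
Apex's profit: (373/4 - 91)·(9/2) - 7 = 25/8.

3.13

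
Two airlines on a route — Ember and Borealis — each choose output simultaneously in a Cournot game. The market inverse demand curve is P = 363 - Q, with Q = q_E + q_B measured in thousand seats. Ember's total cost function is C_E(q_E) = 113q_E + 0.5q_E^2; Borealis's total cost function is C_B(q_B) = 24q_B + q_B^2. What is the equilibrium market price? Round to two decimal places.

233.18

Ember's profit: π_E = (363 - Q)q_E - (113q_E + (1/2)q_E²). Setting ∂π_E/∂q_E = 0: 250 - 3q_E - (q_B) = 0.
Borealis's first-order condition: 339 - 4q_B - (q_E) = 0.
Rearranging gives the reaction functions q_E = (250 - q_B)/3 and q_B = (339 - q_E)/4.
Substituting one into the other gives q_E = 661/11 and q_B = 767/11.
Total output Q = 1428/11, so price P = 363 - 1428/11 = 233.1818.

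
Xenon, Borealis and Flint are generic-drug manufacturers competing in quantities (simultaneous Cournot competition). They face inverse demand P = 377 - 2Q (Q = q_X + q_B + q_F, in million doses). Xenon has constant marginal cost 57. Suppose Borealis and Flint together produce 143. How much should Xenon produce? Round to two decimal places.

With rivals' combined output fixed at 143, Xenon's profit is π_X = (377 - 2·143 - 2q_X)q_X - (57q_X) = (91 - 2q_X)q_X - (57q_X).
∂π_X/∂q_X = 34 - 4q_X = 0, so q_X = 17/2.

8.50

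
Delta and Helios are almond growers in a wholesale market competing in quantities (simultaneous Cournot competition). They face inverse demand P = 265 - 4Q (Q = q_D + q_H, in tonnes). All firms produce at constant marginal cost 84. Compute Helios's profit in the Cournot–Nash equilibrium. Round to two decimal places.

910.03

Each firm earns π_i = (265 - 4Q)q_i - 84q_i.
Setting ∂π_i/∂q_i = 0 with rivals' quantities fixed: 181 - 8q_i - 4q_j = 0.
By symmetry each firm produces the same amount; substituting q_j = q_i yields q_i = 181/12.
Price P = 265 - 4·(181/6) = 433/3.
Helios's profit: (433/3 - 84)·(181/12) = 910.0278.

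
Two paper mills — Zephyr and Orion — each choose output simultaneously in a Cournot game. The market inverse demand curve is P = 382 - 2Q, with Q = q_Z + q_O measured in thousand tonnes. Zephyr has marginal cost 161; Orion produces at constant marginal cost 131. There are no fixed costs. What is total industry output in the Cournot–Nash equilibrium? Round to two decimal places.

Zephyr's profit: π_Z = (382 - 2Q)q_Z - (161q_Z). Setting ∂π_Z/∂q_Z = 0: 221 - 4q_Z - 2(q_O) = 0.
Orion's profit: π_O = (382 - 2Q)q_O - (131q_O). Setting ∂π_O/∂q_O = 0: 251 - 4q_O - 2(q_Z) = 0.
Best responses: q_Z = (221 - 2q_O)/4, q_O = (251 - 2q_Z)/4.
Solving the pair: q_Z = 191/6, q_O = 281/6.
Total output Q = 191/6 + 281/6 = 236/3.

78.67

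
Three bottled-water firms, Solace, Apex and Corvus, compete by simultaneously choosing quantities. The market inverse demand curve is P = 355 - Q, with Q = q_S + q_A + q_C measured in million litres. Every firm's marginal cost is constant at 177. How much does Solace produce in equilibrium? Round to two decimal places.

44.50

A representative firm's profit is π_i = q_i(355 - Q) - 177q_i.
First-order condition (treating rivals' output as given): 178 - 2q_i - Σ_{j≠i} q_j = 0.
With identical firms every q_j equals q_i, so Σ_{j≠i} q_j = 2q_i and 178 = 4q_i, giving q_i = 89/2.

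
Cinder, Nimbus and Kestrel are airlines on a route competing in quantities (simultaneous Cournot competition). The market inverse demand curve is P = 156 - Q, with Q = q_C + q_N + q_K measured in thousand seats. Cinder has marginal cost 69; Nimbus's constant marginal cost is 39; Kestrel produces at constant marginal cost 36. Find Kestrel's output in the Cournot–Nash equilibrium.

39

Cinder's profit: π_C = (156 - Q)q_C - (69q_C). Setting ∂π_C/∂q_C = 0: 87 - 2q_C - (q_N + q_K) = 0.
Nimbus's profit: π_N = (156 - Q)q_N - (39q_N). Setting ∂π_N/∂q_N = 0: 117 - 2q_N - (q_C + q_K) = 0.
Kestrel's profit: π_K = (156 - Q)q_K - (36q_K). Setting ∂π_K/∂q_K = 0: 120 - 2q_K - (q_C + q_N) = 0.
Adding the 3 first-order conditions: 324 − 4Q = 0, so Q = 81.
Back-substituting: q_C = (87 − 81) = 6, q_N = (117 − 81) = 36, q_K = (120 − 81) = 39.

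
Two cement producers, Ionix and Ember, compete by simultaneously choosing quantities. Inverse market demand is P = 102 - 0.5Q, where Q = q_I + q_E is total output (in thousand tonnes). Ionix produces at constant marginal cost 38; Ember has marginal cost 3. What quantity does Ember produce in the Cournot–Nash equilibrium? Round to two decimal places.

89.33

Ionix's profit: π_I = (102 - 0.5Q)q_I - (38q_I). Setting ∂π_I/∂q_I = 0: 64 - q_I - (1/2)(q_E) = 0.
Ember's first-order condition: 99 - q_E - (1/2)(q_I) = 0.
So q_I = (64 - (1/2)q_E) and q_E = (99 - (1/2)q_I).
Substituting one into the other gives q_I = 58/3 and q_E = 268/3.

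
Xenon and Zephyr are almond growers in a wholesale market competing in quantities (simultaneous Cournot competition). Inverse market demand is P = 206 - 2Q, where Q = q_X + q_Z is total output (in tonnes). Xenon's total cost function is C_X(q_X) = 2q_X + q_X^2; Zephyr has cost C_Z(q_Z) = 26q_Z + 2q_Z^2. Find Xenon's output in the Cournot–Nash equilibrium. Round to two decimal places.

28.91

Xenon's profit: π_X = (206 - 2Q)q_X - (2q_X + q_X²). Setting ∂π_X/∂q_X = 0: 204 - 6q_X - 2(q_Z) = 0.
Zephyr's profit: π_Z = (206 - 2Q)q_Z - (26q_Z + 2q_Z²). Setting ∂π_Z/∂q_Z = 0: 180 - 8q_Z - 2(q_X) = 0.
So q_X = (204 - 2q_Z)/6 and q_Z = (180 - 2q_X)/8.
Solving the pair: q_X = 318/11, q_Z = 168/11.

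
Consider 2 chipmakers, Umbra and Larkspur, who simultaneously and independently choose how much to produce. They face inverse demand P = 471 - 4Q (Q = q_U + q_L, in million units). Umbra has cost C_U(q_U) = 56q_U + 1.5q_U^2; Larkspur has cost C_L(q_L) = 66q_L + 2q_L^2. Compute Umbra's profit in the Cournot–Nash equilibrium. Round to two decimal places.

Umbra's profit: π_U = (471 - 4Q)q_U - (56q_U + (3/2)q_U²). Setting ∂π_U/∂q_U = 0: 415 - 11q_U - 4(q_L) = 0.
Larkspur's first-order condition: 405 - 12q_L - 4(q_U) = 0.
Best responses: q_U = (415 - 4q_L)/11, q_L = (405 - 4q_U)/12.
Substituting one into the other gives q_U = 840/29 and q_L = 24.0948.
Price P = 471 - 4·53.0603 = 258.7586.
Umbra's profit: 258.7586·(840/29) - 56·(840/29) - (3/2)(840/29)² = 4614.5065.

4614.51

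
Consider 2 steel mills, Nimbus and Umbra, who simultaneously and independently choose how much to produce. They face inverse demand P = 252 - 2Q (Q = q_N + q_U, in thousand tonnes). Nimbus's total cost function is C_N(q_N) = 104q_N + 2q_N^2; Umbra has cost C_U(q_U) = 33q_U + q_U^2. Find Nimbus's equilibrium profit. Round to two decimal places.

Nimbus's profit: π_N = (252 - 2Q)q_N - (104q_N + 2q_N²). Setting ∂π_N/∂q_N = 0: 148 - 8q_N - 2(q_U) = 0.
Umbra's first-order condition: 219 - 6q_U - 2(q_N) = 0.
So q_N = (148 - 2q_U)/8 and q_U = (219 - 2q_N)/6.
Solving the pair: q_N = 225/22, q_U = 364/11.
Price P = 252 - 2·(953/22) = 1819/11.
Nimbus's profit: (1819/11)·(225/22) - 104·(225/22) - 2(225/22)² = 418.3884.

418.39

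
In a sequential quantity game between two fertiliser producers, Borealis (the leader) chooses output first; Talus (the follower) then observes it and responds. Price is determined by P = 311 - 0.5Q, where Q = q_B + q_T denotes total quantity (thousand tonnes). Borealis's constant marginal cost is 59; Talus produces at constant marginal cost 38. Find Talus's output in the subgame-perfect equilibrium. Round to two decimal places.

157.50

Solve by backward induction. Given q_B, the follower Talus maximises π_T = (311 - (1/2)q_B - (1/2)q_T)q_T - 38q_T.
Follower FOC: 273 - (1/2)q_B - q_T = 0, so q_T(q_B) = (273 - (1/2)q_B).
Borealis substitutes q_T(q_B) into its own profit: π_B = q_B(311 - (1/2)q_B - (273 - (1/2)q_B)/2) - 59q_B = (349/2 - (1/4)q_B)q_B - 59q_B.
Leader FOC: 231/2 - (1/2)q_B = 0, so q_B = 231.
Then q_T = (273 - (1/2)·231) = 315/2.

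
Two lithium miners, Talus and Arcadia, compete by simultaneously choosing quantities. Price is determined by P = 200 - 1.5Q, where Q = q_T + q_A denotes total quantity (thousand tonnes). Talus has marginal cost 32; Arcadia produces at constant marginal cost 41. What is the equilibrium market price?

91

Talus's profit: π_T = (200 - 1.5Q)q_T - (32q_T). Setting ∂π_T/∂q_T = 0: 168 - 3q_T - (3/2)(q_A) = 0.
Arcadia's profit: π_A = (200 - 1.5Q)q_A - (41q_A). Setting ∂π_A/∂q_A = 0: 159 - 3q_A - (3/2)(q_T) = 0.
Rearranging gives the reaction functions q_T = (168 - (3/2)q_A)/3 and q_A = (159 - (3/2)q_T)/3.
Substituting one into the other gives q_T = 118/3 and q_A = 100/3.
Total output Q = 218/3, so price P = 200 - (3/2)·(218/3) = 91.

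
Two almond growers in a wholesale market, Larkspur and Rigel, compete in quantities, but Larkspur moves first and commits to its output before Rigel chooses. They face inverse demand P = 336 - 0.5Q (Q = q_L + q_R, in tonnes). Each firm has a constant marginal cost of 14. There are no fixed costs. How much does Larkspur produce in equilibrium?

Solve by backward induction. Given q_L, the follower Rigel maximises π_R = (336 - (1/2)q_L - (1/2)q_R)q_R - 14q_R.
∂π_R/∂q_R = 322 - (1/2)q_L - q_R = 0 gives the reaction function q_R = (322 - (1/2)q_L).
The leader anticipates this reaction. Substituting into P = 336 - 0.5Q gives P = 175 - (1/4)q_L, so π_L = (175 - (1/4)q_L)q_L - 14q_L.
The leader's first-order condition 161 - (1/2)q_L = 0 yields q_L = 322.
Then q_R = (322 - (1/2)·322) = 161.

322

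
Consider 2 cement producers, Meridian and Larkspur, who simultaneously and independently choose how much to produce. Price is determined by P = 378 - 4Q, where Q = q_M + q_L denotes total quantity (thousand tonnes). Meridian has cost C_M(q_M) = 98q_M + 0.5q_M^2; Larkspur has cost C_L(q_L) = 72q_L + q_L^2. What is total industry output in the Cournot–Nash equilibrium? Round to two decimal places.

Meridian's profit: π_M = (378 - 4Q)q_M - (98q_M + (1/2)q_M²). Setting ∂π_M/∂q_M = 0: 280 - 9q_M - 4(q_L) = 0.
Larkspur's profit: π_L = (378 - 4Q)q_L - (72q_L + q_L²). Setting ∂π_L/∂q_L = 0: 306 - 10q_L - 4(q_M) = 0.
Best responses: q_M = (280 - 4q_L)/9, q_L = (306 - 4q_M)/10.
Substituting one into the other gives q_M = 788/37 and q_L = 817/37.
Total output Q = 788/37 + 817/37 = 1605/37.

43.38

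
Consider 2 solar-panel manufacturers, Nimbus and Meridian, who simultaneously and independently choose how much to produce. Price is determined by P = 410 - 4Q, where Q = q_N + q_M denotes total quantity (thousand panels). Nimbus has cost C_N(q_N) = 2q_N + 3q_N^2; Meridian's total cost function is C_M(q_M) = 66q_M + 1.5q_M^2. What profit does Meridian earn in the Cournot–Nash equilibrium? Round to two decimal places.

Nimbus's profit: π_N = (410 - 4Q)q_N - (2q_N + 3q_N²). Setting ∂π_N/∂q_N = 0: 408 - 14q_N - 4(q_M) = 0.
Meridian's first-order condition: 344 - 11q_M - 4(q_N) = 0.
Best responses: q_N = (408 - 4q_M)/14, q_M = (344 - 4q_N)/11.
Solving the pair: q_N = 1556/69, q_M = 1592/69.
Price P = 410 - 4·45.6232 = 227.5072.
Meridian's profit: 227.5072·(1592/69) - 66·(1592/69) - (3/2)(1592/69)² = 2927.8622.

2927.86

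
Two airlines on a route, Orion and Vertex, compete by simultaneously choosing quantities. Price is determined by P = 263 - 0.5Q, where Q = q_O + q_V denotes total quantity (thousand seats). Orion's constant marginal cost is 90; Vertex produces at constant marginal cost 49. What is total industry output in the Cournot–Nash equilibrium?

Orion's profit: π_O = (263 - 0.5Q)q_O - (90q_O). Setting ∂π_O/∂q_O = 0: 173 - q_O - (1/2)(q_V) = 0.
Vertex's first-order condition: 214 - q_V - (1/2)(q_O) = 0.
Rearranging gives the reaction functions q_O = (173 - (1/2)q_V) and q_V = (214 - (1/2)q_O).
Solving the pair: q_O = 88, q_V = 170.
Total output Q = 88 + 170 = 258.

258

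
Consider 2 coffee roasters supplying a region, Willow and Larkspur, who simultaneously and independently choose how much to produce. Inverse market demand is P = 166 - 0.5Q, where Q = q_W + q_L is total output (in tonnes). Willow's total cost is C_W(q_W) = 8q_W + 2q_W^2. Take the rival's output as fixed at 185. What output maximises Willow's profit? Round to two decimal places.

13.10

With the rival's output fixed at 185, Willow's profit is π_W = (166 - (1/2)·185 - (1/2)q_W)q_W - (8q_W + 2q_W²) = (147/2 - (1/2)q_W)q_W - (8q_W + 2q_W²).
∂π_W/∂q_W = 131/2 - 5q_W = 0, so q_W = 131/10.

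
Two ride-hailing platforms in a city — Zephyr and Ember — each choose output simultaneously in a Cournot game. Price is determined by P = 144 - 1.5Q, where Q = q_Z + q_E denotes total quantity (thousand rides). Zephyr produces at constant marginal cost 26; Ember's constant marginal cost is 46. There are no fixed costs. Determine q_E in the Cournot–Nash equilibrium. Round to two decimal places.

Zephyr's profit: π_Z = (144 - 1.5Q)q_Z - (26q_Z). Setting ∂π_Z/∂q_Z = 0: 118 - 3q_Z - (3/2)(q_E) = 0.
Ember's first-order condition: 98 - 3q_E - (3/2)(q_Z) = 0.
So q_Z = (118 - (3/2)q_E)/3 and q_E = (98 - (3/2)q_Z)/3.
Solving the pair: q_Z = 92/3, q_E = 52/3.

17.33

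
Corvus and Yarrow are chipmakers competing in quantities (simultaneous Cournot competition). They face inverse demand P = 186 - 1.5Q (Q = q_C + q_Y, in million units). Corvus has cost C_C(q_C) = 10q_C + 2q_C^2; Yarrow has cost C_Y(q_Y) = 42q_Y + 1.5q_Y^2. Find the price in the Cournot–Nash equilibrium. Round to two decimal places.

126.23

Corvus's profit: π_C = (186 - 1.5Q)q_C - (10q_C + 2q_C²). Setting ∂π_C/∂q_C = 0: 176 - 7q_C - (3/2)(q_Y) = 0.
Yarrow's first-order condition: 144 - 6q_Y - (3/2)(q_C) = 0.
Rearranging gives the reaction functions q_C = (176 - (3/2)q_Y)/7 and q_Y = (144 - (3/2)q_C)/6.
Solving the pair: q_C = 1120/53, q_Y = 992/53.
Total output Q = 39.8491, so price P = 186 - (3/2)·39.8491 = 126.2264.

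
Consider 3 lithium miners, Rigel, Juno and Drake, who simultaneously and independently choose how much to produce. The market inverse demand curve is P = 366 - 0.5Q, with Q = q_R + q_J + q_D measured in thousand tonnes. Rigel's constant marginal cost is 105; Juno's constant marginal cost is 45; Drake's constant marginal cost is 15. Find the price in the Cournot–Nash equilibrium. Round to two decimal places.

132.75

Rigel's profit: π_R = (366 - 0.5Q)q_R - (105q_R). Setting ∂π_R/∂q_R = 0: 261 - q_R - (1/2)(q_J + q_D) = 0.
Juno's first-order condition: 321 - q_J - (1/2)(q_R + q_D) = 0.
Drake's profit: π_D = (366 - 0.5Q)q_D - (15q_D). Setting ∂π_D/∂q_D = 0: 351 - q_D - (1/2)(q_R + q_J) = 0.
Summing all 3 equations gives 933 − 2Q = 0, hence Q = 933/2.
Back-substituting: q_R = (261 − 933/4)/(1/2) = 111/2, q_J = (321 − 933/4)/(1/2) = 351/2, q_D = (351 − 933/4)/(1/2) = 471/2.
Total output Q = 933/2, so price P = 366 - (1/2)·(933/2) = 531/4.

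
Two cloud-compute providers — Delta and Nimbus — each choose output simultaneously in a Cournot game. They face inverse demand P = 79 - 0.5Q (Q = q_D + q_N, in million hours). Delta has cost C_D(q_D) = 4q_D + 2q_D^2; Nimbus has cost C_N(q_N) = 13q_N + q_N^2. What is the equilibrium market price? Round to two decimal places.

62.58

Delta's profit: π_D = (79 - 0.5Q)q_D - (4q_D + 2q_D²). Setting ∂π_D/∂q_D = 0: 75 - 5q_D - (1/2)(q_N) = 0.
Nimbus's first-order condition: 66 - 3q_N - (1/2)(q_D) = 0.
Best responses: q_D = (75 - (1/2)q_N)/5, q_N = (66 - (1/2)q_D)/3.
Substituting one into the other gives q_D = 768/59 and q_N = 1170/59.
Total output Q = 1938/59, so price P = 79 - (1/2)·(1938/59) = 62.5763.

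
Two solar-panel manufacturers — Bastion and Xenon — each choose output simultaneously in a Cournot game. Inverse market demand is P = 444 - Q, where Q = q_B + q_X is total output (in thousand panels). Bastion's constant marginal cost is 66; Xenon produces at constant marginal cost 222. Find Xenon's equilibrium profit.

484

Bastion's profit: π_B = (444 - Q)q_B - (66q_B). Setting ∂π_B/∂q_B = 0: 378 - 2q_B - (q_X) = 0.
Xenon's first-order condition: 222 - 2q_X - (q_B) = 0.
Rearranging gives the reaction functions q_B = (378 - q_X)/2 and q_X = (222 - q_B)/2.
Solving the pair: q_B = 178, q_X = 22.
Price P = 444 - 200 = 244.
Xenon's profit: (244 - 222)·22 = 484.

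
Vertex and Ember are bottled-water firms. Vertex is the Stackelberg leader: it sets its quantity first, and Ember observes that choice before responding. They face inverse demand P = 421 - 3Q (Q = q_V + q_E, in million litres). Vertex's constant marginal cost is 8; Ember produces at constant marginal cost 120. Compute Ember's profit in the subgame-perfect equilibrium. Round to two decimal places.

123.52

Solve by backward induction. Given q_V, the follower Ember maximises π_E = (421 - 3q_V - 3q_E)q_E - 120q_E.
Setting the follower's marginal profit to zero, 301 - 3q_V - 6q_E = 0, i.e. q_E = (301 - 3q_V)/6.
The leader anticipates this reaction. Substituting into P = 421 - 3Q gives P = 541/2 - (3/2)q_V, so π_V = (541/2 - (3/2)q_V)q_V - 8q_V.
Maximising: ∂π_V/∂q_V = 525/2 - 3q_V = 0, giving q_V = 175/2.
Then q_E = (301 - 3·(175/2))/6 = 77/12.
Price P = 421 - 3·(1127/12) = 557/4.
Ember's profit: (557/4 - 120)·(77/12) = 123.5208.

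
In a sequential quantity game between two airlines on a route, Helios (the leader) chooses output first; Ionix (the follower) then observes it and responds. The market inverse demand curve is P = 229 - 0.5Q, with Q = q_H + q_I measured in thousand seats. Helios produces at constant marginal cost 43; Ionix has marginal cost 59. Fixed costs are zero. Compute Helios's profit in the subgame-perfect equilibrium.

The follower Ionix best-responds to any q_H: π_I = (229 - 0.5Q)q_I - 59q_I.
∂π_I/∂q_I = 170 - (1/2)q_H - q_I = 0 gives the reaction function q_I = (170 - (1/2)q_H).
The leader anticipates this reaction. Substituting into P = 229 - 0.5Q gives P = 144 - (1/4)q_H, so π_H = (144 - (1/4)q_H)q_H - 43q_H.
Maximising: ∂π_H/∂q_H = 101 - (1/2)q_H = 0, giving q_H = 202.
Then q_I = (170 - (1/2)·202) = 69.
Price P = 229 - (1/2)·271 = 187/2.
Helios's profit: (187/2 - 43)·202 = 10201.

10201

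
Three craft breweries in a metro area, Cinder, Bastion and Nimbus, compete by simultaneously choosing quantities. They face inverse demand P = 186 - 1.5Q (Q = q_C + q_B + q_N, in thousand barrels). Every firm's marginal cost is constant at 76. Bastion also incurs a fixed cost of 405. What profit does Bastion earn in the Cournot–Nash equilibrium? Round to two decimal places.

99.17

A representative firm's profit is π_i = q_i(186 - 1.5Q) - 76q_i.
Setting ∂π_i/∂q_i = 0 with rivals' quantities fixed: 110 - 3q_i - (3/2)·Σ_{j≠i} q_j = 0.
With identical firms every q_j equals q_i, so Σ_{j≠i} q_j = 2q_i and 110 = 6q_i, giving q_i = 55/3.
Price P = 186 - (3/2)·55 = 207/2.
Bastion's profit: (207/2 - 76)·(55/3) - 405 = 595/6.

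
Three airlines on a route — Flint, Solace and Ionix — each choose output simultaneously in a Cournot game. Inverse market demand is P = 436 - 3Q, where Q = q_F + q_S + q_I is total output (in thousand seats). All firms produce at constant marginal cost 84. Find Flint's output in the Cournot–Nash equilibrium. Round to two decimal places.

29.33

Each firm earns π_i = (436 - 3Q)q_i - 84q_i.
First-order condition (treating rivals' output as given): 352 - 6q_i - 3·Σ_{j≠i} q_j = 0.
By symmetry each firm produces the same amount; substituting Σ_{j≠i} q_j = 2q_i yields q_i = 352/12 = 88/3.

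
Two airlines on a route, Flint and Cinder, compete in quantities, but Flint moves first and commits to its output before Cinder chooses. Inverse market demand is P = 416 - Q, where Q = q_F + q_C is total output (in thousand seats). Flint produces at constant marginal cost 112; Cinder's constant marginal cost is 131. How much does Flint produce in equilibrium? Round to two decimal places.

161.50

Solve by backward induction. Given q_F, the follower Cinder maximises π_C = (416 - q_F - q_C)q_C - 131q_C.
∂π_C/∂q_C = 285 - q_F - 2q_C = 0 gives the reaction function q_C = (285 - q_F)/2.
The leader anticipates this reaction. Substituting into P = 416 - Q gives P = 547/2 - (1/2)q_F, so π_F = (547/2 - (1/2)q_F)q_F - 112q_F.
Maximising: ∂π_F/∂q_F = 323/2 - q_F = 0, giving q_F = 323/2.
Then q_C = (285 - 323/2)/2 = 247/4.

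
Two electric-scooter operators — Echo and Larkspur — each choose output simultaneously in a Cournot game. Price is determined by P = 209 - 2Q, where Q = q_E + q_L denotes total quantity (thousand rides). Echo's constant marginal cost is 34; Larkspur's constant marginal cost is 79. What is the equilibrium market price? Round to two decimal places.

107.33

Echo's profit: π_E = (209 - 2Q)q_E - (34q_E). Setting ∂π_E/∂q_E = 0: 175 - 4q_E - 2(q_L) = 0.
Larkspur's first-order condition: 130 - 4q_L - 2(q_E) = 0.
So q_E = (175 - 2q_L)/4 and q_L = (130 - 2q_E)/4.
Substituting one into the other gives q_E = 110/3 and q_L = 85/6.
Total output Q = 305/6, so price P = 209 - 2·(305/6) = 322/3.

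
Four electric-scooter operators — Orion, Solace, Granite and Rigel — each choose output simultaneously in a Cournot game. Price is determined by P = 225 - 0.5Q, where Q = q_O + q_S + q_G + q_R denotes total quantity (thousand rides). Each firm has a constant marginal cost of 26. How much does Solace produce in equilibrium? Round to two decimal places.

A representative firm's profit is π_i = q_i(225 - 0.5Q) - 26q_i.
First-order condition (treating rivals' output as given): 199 - q_i - (1/2)·Σ_{j≠i} q_j = 0.
By symmetry each firm produces the same amount; substituting Σ_{j≠i} q_j = 3q_i yields q_i = 199/(5/2) = 398/5.

79.60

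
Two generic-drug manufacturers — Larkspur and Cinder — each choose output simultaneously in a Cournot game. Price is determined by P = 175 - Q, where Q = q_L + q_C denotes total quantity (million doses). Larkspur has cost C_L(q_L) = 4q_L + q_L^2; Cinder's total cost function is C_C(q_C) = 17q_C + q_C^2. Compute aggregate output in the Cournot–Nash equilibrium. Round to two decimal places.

Larkspur's profit: π_L = (175 - Q)q_L - (4q_L + q_L²). Setting ∂π_L/∂q_L = 0: 171 - 4q_L - (q_C) = 0.
Cinder's profit: π_C = (175 - Q)q_C - (17q_C + q_C²). Setting ∂π_C/∂q_C = 0: 158 - 4q_C - (q_L) = 0.
Rearranging gives the reaction functions q_L = (171 - q_C)/4 and q_C = (158 - q_L)/4.
Substituting one into the other gives q_L = 526/15 and q_C = 461/15.
Total output Q = 526/15 + 461/15 = 329/5.

65.80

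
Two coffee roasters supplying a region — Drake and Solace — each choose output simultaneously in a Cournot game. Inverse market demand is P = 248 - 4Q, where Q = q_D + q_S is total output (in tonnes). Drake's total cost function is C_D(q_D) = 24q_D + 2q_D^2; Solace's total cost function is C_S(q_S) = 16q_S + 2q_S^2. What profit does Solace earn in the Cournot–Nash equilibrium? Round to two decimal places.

1305.38

Drake's profit: π_D = (248 - 4Q)q_D - (24q_D + 2q_D²). Setting ∂π_D/∂q_D = 0: 224 - 12q_D - 4(q_S) = 0.
Solace's profit: π_S = (248 - 4Q)q_S - (16q_S + 2q_S²). Setting ∂π_S/∂q_S = 0: 232 - 12q_S - 4(q_D) = 0.
Best responses: q_D = (224 - 4q_S)/12, q_S = (232 - 4q_D)/12.
Solving the pair: q_D = 55/4, q_S = 59/4.
Price P = 248 - 4·(57/2) = 134.
Solace's profit: 134·(59/4) - 16·(59/4) - 2(59/4)² = 1305.3750.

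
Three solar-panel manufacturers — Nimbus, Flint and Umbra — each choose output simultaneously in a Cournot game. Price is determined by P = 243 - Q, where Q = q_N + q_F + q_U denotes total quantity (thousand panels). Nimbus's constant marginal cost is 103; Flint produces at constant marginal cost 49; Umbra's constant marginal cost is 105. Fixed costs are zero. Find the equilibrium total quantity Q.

118

Nimbus's profit: π_N = (243 - Q)q_N - (103q_N). Setting ∂π_N/∂q_N = 0: 140 - 2q_N - (q_F + q_U) = 0.
Flint's first-order condition: 194 - 2q_F - (q_N + q_U) = 0.
Umbra's first-order condition: 138 - 2q_U - (q_N + q_F) = 0.
Summing all 3 equations gives 472 − 4Q = 0, hence Q = 118.
Back-substituting: q_N = (140 − 118) = 22, q_F = (194 − 118) = 76, q_U = (138 − 118) = 20.
Total output Q = 22 + 76 + 20 = 118.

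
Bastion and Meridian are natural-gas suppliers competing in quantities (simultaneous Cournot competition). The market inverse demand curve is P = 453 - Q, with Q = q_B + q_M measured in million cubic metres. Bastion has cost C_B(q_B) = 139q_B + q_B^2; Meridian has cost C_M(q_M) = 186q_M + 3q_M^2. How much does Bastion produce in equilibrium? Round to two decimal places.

72.42

Bastion's profit: π_B = (453 - Q)q_B - (139q_B + q_B²). Setting ∂π_B/∂q_B = 0: 314 - 4q_B - (q_M) = 0.
Meridian's profit: π_M = (453 - Q)q_M - (186q_M + 3q_M²). Setting ∂π_M/∂q_M = 0: 267 - 8q_M - (q_B) = 0.
Best responses: q_B = (314 - q_M)/4, q_M = (267 - q_B)/8.
Solving the pair: q_B = 72.4194, q_M = 754/31.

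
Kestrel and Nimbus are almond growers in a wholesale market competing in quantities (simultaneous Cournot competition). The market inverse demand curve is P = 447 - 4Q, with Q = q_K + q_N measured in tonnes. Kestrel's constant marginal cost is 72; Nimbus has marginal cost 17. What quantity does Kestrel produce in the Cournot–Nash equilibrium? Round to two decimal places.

Kestrel's profit: π_K = (447 - 4Q)q_K - (72q_K). Setting ∂π_K/∂q_K = 0: 375 - 8q_K - 4(q_N) = 0.
Nimbus's profit: π_N = (447 - 4Q)q_N - (17q_N). Setting ∂π_N/∂q_N = 0: 430 - 8q_N - 4(q_K) = 0.
Best responses: q_K = (375 - 4q_N)/8, q_N = (430 - 4q_K)/8.
Solving the pair: q_K = 80/3, q_N = 485/12.

26.67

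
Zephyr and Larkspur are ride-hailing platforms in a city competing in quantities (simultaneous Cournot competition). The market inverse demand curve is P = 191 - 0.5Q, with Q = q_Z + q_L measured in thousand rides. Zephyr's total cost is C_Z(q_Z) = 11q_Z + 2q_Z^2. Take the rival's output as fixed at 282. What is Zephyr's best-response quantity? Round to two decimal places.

7.80

With the rival's output fixed at 282, Zephyr's profit is π_Z = (191 - (1/2)·282 - (1/2)q_Z)q_Z - (11q_Z + 2q_Z²) = (50 - (1/2)q_Z)q_Z - (11q_Z + 2q_Z²).
∂π_Z/∂q_Z = 39 - 5q_Z = 0, so q_Z = 39/5.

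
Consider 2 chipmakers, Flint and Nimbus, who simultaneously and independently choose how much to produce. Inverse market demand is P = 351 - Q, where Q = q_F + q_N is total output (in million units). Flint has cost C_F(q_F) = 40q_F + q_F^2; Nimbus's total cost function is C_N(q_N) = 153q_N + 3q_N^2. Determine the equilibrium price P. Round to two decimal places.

261.61

Flint's profit: π_F = (351 - Q)q_F - (40q_F + q_F²). Setting ∂π_F/∂q_F = 0: 311 - 4q_F - (q_N) = 0.
Nimbus's profit: π_N = (351 - Q)q_N - (153q_N + 3q_N²). Setting ∂π_N/∂q_N = 0: 198 - 8q_N - (q_F) = 0.
Rearranging gives the reaction functions q_F = (311 - q_N)/4 and q_N = (198 - q_F)/8.
Solving the pair: q_F = 73.8710, q_N = 481/31.
Total output Q = 89.3871, so price P = 351 - 89.3871 = 261.6129.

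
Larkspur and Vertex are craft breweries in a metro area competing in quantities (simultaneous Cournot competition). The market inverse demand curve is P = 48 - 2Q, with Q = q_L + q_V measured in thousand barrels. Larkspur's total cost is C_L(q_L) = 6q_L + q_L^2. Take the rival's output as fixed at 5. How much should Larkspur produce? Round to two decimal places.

5.33

With the rival's output fixed at 5, Larkspur's profit is π_L = (48 - 2·5 - 2q_L)q_L - (6q_L + q_L²) = (38 - 2q_L)q_L - (6q_L + q_L²).
∂π_L/∂q_L = 32 - 6q_L = 0, so q_L = 16/3.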